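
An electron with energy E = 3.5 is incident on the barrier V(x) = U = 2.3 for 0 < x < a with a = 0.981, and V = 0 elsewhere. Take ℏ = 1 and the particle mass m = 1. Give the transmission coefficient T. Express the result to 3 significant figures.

E > U: inside the barrier k₂ = √(2m(E − U))/ℏ = 1.549, k₂a = 1.520.
T = [1 + U² sin²(k₂a) / (4E(E − U))]⁻¹ = 1/1.314 = 0.761.

T = 0.761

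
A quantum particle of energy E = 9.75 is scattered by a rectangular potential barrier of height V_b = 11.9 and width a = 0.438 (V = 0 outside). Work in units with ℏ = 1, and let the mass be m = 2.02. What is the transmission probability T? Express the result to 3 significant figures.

Since E < V_b the interior solution is evanescent with decay constant κ = √(2m(V_b − E))/ℏ = 2.947.
κa = 1.291, sinh(κa) = 1.680.
Matching ψ, ψ′ at both faces gives T = [1 + V_b² sinh²(κa) / (4E(V_b − E))]⁻¹ = 1/5.769 = 0.173.

T = 0.173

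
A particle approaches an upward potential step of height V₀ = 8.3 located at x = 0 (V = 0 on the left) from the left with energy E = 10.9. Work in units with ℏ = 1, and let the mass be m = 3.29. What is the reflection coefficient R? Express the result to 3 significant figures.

R = 0.118

On each side the TISE gives plane waves with k = √(2m(E − V))/ℏ: k₁ = √(2·3.29·10.9) = 8.469, k₂ = √(2·3.29·2.6) = 4.136.
Continuity of ψ and ψ′ at the step yields the reflection amplitude r = (k₁ − k₂)/(k₁ + k₂) = 0.3437; thus R = |r|² = 0.1181, T = 0.8819.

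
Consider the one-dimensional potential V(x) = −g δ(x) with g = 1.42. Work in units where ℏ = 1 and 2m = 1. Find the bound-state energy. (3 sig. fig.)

E = -0.504

The bound state is ψ(x) = √κ e^{−κ|x|}. The derivative jump ψ'(0⁺) − ψ'(0⁻) = −(2mg/ℏ²)ψ(0) fixes κ = mg/ℏ² = 0.7100.
Then E = −ℏ²κ²/(2m) = −mg²/(2ℏ²) = -0.5041.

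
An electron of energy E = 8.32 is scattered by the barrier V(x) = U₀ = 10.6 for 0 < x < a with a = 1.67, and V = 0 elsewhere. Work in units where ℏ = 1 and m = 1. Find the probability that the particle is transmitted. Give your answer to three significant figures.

Since E < U₀ the interior solution is evanescent with decay constant κ = √(2m(U₀ − E))/ℏ = 2.135.
κa = 3.566, sinh(κa) = 17.68.
The exact tunnelling result is T⁻¹ = 1 + U₀² sinh²(κa) / [4E(U₀ − E)] = 463.7, so T = 0.00216.

T = 0.00216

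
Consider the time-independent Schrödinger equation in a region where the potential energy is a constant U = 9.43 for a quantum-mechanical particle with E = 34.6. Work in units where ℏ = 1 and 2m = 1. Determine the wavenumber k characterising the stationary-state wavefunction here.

k = 5.02

With E > U the solution is oscillatory, ψ ∝ e^{±ikx} with k = √(2m(E − U))/ℏ.
k = √(2 × 0.5 × 25.17) = 5.017.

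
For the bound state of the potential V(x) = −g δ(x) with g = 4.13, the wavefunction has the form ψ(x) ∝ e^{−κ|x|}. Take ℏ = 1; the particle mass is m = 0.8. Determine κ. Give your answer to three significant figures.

κ = 3.30

Integrating the TISE across x = 0 gives the cusp condition ψ'(0⁺) − ψ'(0⁻) = −(2mg/ℏ²)ψ(0).
With ψ ∝ e^{−κ|x|} this yields −2κ = −2mg/ℏ², so κ = mg/ℏ² = 3.304.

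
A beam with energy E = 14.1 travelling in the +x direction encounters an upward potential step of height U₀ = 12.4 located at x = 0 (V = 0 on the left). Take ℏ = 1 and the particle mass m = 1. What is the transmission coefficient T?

T = 0.765

The wavenumbers are k₁ = √(2mE)/ℏ = 5.310 on the left and k₂ = √(2m(E − U₀))/ℏ = 1.844 on the right.
Matching ψ and ψ′ at x = 0 gives r = (k₁ − k₂)/(k₁ + k₂), so R = r² = 0.2348 and T = 1 − R = 0.7652.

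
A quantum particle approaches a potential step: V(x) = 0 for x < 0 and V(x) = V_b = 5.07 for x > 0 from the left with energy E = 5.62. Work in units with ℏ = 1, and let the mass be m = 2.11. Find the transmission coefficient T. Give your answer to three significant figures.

The wavenumbers are k₁ = √(2mE)/ℏ = 4.870 on the left and k₂ = √(2m(E − V_b))/ℏ = 1.523 on the right.
Continuity of ψ and ψ′ at the step yields the reflection amplitude r = (k₁ − k₂)/(k₁ + k₂) = 0.5234; thus R = |r|² = 0.2740, T = 0.7260.

T = 0.726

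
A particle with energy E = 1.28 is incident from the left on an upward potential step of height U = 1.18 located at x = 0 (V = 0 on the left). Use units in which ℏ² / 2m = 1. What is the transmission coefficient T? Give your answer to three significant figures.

On each side the TISE gives plane waves with k = √(2m(E − V))/ℏ: k₁ = √(2·½·1.28) = 1.131, k₂ = √(2·½·0.1) = 0.3162.
Matching ψ and ψ′ at x = 0 gives r = (k₁ − k₂)/(k₁ + k₂), so R = r² = 0.3171 and T = 1 − R = 0.6829.

T = 0.683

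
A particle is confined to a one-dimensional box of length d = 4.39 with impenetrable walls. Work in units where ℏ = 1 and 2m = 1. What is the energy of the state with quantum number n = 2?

The infinite-well eigenfunctions ψ_n = √(2/d) sin(nπx/d) vanish at both walls, giving E_n = n²π²ℏ²/(2md²).
E_2 = 2² × π² / (2 × 0.5 × 4.39²) = 2.048.

E = 2.05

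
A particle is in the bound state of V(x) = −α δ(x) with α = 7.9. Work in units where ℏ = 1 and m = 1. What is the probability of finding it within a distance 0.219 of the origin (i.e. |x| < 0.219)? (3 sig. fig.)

The normalised bound state is ψ = √κ e^{−κ|x|} with κ = mα/ℏ² = 7.900.
P(|x| < d) = ∫_{−d}^{d} κ e^{−2κ|x|} dx = 1 − e^{−2κd} = 1 − e^{−3.460} = 0.9686.

P = 0.969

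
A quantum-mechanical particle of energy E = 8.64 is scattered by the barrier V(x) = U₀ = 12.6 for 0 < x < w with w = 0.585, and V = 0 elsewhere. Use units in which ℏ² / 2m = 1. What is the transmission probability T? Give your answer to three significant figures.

T = 0.292

E < U₀: inside the barrier ψ ∝ e^{±κx} with κ = √(2m(U₀ − E))/ℏ = 1.990.
κw = 1.164, sinh(κw) = 1.445.
The exact tunnelling result is T⁻¹ = 1 + U₀² sinh²(κw) / [4E(U₀ − E)] = 3.424, so T = 0.292.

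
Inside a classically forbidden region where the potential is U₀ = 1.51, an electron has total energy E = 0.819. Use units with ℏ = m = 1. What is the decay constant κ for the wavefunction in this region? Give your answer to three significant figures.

κ = 1.18

Since E < U₀ the TISE in this region is ψ'' = κ²ψ with κ = √(2m(U₀ − E))/ℏ.
κ = √(2 × 1 × 0.691) = 1.176.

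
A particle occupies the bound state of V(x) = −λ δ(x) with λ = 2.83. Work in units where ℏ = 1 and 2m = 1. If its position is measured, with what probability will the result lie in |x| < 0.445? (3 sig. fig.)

The normalised bound state is ψ = √κ e^{−κ|x|} with κ = mλ/ℏ² = 1.415.
P(|x| < d) = ∫_{−d}^{d} κ e^{−2κ|x|} dx = 1 − e^{−2κd} = 1 − e^{−1.259} = 0.7162.

P = 0.716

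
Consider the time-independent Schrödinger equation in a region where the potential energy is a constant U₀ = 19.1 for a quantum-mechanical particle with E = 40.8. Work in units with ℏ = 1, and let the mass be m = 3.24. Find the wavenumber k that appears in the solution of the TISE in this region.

With E > U₀ the solution is oscillatory, ψ ∝ e^{±ikx} with k = √(2m(E − U₀))/ℏ.
k = √(2 × 3.24 × 21.7) = 11.86.

k = 11.9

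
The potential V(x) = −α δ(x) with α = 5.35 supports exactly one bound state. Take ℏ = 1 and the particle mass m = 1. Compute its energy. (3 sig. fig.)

For x ≠ 0 the bound state is ψ ∝ e^{−κ|x|}; integrating the TISE across the delta gives the cusp condition 2κ = 2mα/ℏ², so κ = 5.350.
Then E = −ℏ²κ²/(2m) = −mα²/(2ℏ²) = -14.31.

E = -14.3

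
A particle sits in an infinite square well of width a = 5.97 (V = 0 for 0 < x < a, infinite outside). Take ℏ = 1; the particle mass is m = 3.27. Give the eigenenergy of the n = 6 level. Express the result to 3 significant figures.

E = 1.52

The infinite-well eigenfunctions ψ_n = √(2/a) sin(nπx/a) vanish at both walls, giving E_n = n²π²ℏ²/(2ma²).
E_6 = 6² × π² / (2 × 3.27 × 5.97²) = 1.524.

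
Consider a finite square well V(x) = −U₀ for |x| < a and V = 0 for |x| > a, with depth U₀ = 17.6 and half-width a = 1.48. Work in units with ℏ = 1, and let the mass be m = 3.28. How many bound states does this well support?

N = 11

Define the well-strength parameter z₀ = (a/ℏ)√(2mU₀) = 1.48 × √(2·3.28·17.6) = 15.90.
A new bound state (alternating even/odd) appears each time z₀ passes a multiple of π/2, so N = ⌊2z₀/π⌋ + 1 = ⌊10.12⌋ + 1 = 11.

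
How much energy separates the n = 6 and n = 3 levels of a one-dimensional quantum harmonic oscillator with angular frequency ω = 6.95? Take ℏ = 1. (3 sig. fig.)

E_n = ℏω(n + ½), so ΔE = (6 − 3) ℏω = 3 × 6.95 = 20.85.

ΔE = 20.9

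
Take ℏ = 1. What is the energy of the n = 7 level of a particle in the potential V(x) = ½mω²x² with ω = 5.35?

E = 40.1

Using E_n = (n + ½)ℏω: E_7 = 7.5 × 5.35 = 40.13.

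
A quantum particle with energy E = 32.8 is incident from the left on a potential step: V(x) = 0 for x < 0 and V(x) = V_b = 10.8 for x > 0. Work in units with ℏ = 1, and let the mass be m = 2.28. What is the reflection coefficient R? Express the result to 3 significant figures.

On each side the TISE gives plane waves with k = √(2m(E − V))/ℏ: k₁ = √(2·2.28·32.8) = 12.23, k₂ = √(2·2.28·22) = 10.02.
Matching ψ and ψ′ at x = 0 gives r = (k₁ − k₂)/(k₁ + k₂), so R = r² = 0.009903 and T = 1 − R = 0.9901.

R = 0.00990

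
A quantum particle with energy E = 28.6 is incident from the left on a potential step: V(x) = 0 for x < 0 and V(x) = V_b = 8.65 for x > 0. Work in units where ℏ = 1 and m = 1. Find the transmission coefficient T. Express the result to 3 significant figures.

On each side the TISE gives plane waves with k = √(2m(E − V))/ℏ: k₁ = √(2·1·28.6) = 7.563, k₂ = √(2·1·19.95) = 6.317.
Continuity of ψ and ψ′ at the step yields the reflection amplitude r = (k₁ − k₂)/(k₁ + k₂) = 0.08980; thus R = |r|² = 0.008064, T = 0.9919.

T = 0.992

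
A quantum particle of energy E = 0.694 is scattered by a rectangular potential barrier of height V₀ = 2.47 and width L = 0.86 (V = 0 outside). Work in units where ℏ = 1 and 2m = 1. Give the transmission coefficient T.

T = 0.288

E < V₀: inside the barrier ψ ∝ e^{±κx} with κ = √(2m(V₀ − E))/ℏ = 1.333.
κL = 1.146, sinh(κL) = 1.414.
The exact tunnelling result is T⁻¹ = 1 + V₀² sinh²(κL) / [4E(V₀ − E)] = 3.474, so T = 0.288.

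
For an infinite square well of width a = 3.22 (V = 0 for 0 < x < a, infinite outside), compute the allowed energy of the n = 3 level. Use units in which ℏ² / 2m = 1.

E = 8.57

The infinite-well eigenfunctions ψ_n = √(2/a) sin(nπx/a) vanish at both walls, giving E_n = n²π²ℏ²/(2ma²).
E_3 = 3² × π² / (2 × 0.5 × 3.22²) = 8.567.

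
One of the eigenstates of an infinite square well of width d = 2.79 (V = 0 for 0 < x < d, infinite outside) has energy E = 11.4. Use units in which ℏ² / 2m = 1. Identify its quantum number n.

For an infinite well E_n = n²π²ℏ²/(2md²), so n = (d/πℏ)√(2mE).
n = (2.79/π) × √(2 × 0.5 × 11.4) = 2.999 → n = 3.

n = 3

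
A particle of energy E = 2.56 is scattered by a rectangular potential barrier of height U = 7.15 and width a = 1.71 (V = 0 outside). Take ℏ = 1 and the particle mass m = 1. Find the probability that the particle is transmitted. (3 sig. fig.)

Since E < U the interior solution is evanescent with decay constant κ = √(2m(U − E))/ℏ = 3.030.
κa = 5.181, sinh(κa) = 88.93.
Matching ψ, ψ′ at both faces gives T = [1 + U² sinh²(κa) / (4E(U − E))]⁻¹ = 1/8603 = 0.000116.

T = 0.000116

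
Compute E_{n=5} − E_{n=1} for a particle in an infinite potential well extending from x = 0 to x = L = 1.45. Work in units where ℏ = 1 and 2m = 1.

ΔE = 113

E_n = n²π²ℏ²/(2mL²), so ΔE = (5² − 1²) π²ℏ²/(2mL²).
ΔE = 24 × π² / (2 × 0.5 × 1.45²) = 112.7.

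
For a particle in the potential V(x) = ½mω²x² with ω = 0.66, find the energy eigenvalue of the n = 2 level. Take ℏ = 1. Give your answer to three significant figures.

E = 1.65

Using E_n = (n + ½)ℏω: E_2 = 2.5 × 0.66 = 1.650.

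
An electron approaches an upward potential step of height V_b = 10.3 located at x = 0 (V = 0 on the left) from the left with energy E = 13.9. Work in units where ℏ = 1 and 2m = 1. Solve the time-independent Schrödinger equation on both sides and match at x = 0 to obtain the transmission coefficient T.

T = 0.894

The wavenumbers are k₁ = √(2mE)/ℏ = 3.728 on the left and k₂ = √(2m(E − V_b))/ℏ = 1.897 on the right.
Matching ψ and ψ′ at x = 0 gives r = (k₁ − k₂)/(k₁ + k₂), so R = r² = 0.1059 and T = 1 − R = 0.8941.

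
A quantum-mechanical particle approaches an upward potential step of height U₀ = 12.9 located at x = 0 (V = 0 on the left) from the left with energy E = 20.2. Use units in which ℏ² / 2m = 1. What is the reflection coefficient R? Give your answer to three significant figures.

R = 0.0621

On each side the TISE gives plane waves with k = √(2m(E − V))/ℏ: k₁ = √(2·½·20.2) = 4.494, k₂ = √(2·½·7.3) = 2.702.
Continuity of ψ and ψ′ at the step yields the reflection amplitude r = (k₁ − k₂)/(k₁ + k₂) = 0.2491; thus R = |r|² = 0.06205, T = 0.9379.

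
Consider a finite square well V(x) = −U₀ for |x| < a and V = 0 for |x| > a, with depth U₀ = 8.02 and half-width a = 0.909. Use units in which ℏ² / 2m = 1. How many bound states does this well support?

N = 2

Define the well-strength parameter z₀ = (a/ℏ)√(2mU₀) = 0.909 × √(2·0.5·8.02) = 2.574.
A new bound state (alternating even/odd) appears each time z₀ passes a multiple of π/2, so N = ⌊2z₀/π⌋ + 1 = ⌊1.639⌋ + 1 = 2.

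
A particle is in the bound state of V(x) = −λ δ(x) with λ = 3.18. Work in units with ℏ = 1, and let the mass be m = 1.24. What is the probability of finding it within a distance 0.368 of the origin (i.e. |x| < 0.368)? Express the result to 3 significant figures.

The normalised bound state is ψ = √κ e^{−κ|x|} with κ = mλ/ℏ² = 3.943.
P(|x| < d) = ∫_{−d}^{d} κ e^{−2κ|x|} dx = 1 − e^{−2κd} = 1 − e^{−2.902} = 0.9451.

P = 0.945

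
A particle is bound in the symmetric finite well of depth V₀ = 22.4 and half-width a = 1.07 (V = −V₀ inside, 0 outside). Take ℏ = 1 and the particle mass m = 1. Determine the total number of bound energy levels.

The dimensionless depth is z₀ = a√(2mV₀)/ℏ = 1.07 × √(44.80) = 7.162.
A new bound state (alternating even/odd) appears each time z₀ passes a multiple of π/2, so N = ⌊2z₀/π⌋ + 1 = ⌊4.559⌋ + 1 = 5.

N = 5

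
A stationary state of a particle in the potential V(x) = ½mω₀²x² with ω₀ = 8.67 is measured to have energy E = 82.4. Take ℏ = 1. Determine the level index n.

n = 9

E_n = ℏω₀(n + ½) ⇒ n = E/(ℏω₀) − ½ = 82.4/8.67 − 0.5 = 9.004 → n = 9.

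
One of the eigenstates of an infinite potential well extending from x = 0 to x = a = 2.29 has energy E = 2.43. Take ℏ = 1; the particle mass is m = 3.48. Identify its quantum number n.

From E_n = n²π²ℏ²/(2ma²) invert to n = √(2ma²E)/(πℏ).
n = (2.29/π) × √(2 × 3.48 × 2.43) = 2.998 → n = 3.

n = 3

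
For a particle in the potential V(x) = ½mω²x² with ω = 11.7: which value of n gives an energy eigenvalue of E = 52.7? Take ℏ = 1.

Invert E_n = (n + ½)ℏω: n = E/ℏω − ½ = 4.004, so n = 4.

n = 4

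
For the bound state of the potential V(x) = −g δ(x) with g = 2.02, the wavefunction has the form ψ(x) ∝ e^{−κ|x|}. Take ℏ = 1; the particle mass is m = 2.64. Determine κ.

Integrating the TISE across x = 0 gives the cusp condition ψ'(0⁺) − ψ'(0⁻) = −(2mg/ℏ²)ψ(0).
With ψ ∝ e^{−κ|x|} this yields −2κ = −2mg/ℏ², so κ = mg/ℏ² = 5.333.

κ = 5.33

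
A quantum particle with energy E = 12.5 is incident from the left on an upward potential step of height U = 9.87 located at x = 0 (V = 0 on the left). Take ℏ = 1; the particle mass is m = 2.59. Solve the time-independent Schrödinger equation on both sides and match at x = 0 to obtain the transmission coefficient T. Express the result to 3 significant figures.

On each side the TISE gives plane waves with k = √(2m(E − V))/ℏ: k₁ = √(2·2.59·12.5) = 8.047, k₂ = √(2·2.59·2.63) = 3.691.
Matching ψ and ψ′ at x = 0 gives r = (k₁ − k₂)/(k₁ + k₂), so R = r² = 0.1377 and T = 1 − R = 0.8623.

T = 0.862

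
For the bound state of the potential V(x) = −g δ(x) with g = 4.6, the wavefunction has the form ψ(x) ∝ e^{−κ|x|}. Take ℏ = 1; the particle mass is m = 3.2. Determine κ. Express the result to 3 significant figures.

κ = 14.7

Integrate −(ℏ²/2m)ψ'' − gδ(x)ψ = Eψ from −ε to +ε: the ψ'' term gives ψ'(0⁺) − ψ'(0⁻) and the δ term gives −(2mg/ℏ²)ψ(0).
With ψ ∝ e^{−κ|x|} this yields −2κ = −2mg/ℏ², so κ = mg/ℏ² = 14.72.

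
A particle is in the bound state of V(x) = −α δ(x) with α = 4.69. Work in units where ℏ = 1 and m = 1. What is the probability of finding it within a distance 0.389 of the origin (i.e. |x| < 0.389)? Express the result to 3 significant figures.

The normalised bound state is ψ = √κ e^{−κ|x|} with κ = mα/ℏ² = 4.690.
P(|x| < d) = ∫_{−d}^{d} κ e^{−2κ|x|} dx = 1 − e^{−2κd} = 1 − e^{−3.649} = 0.9740.

P = 0.974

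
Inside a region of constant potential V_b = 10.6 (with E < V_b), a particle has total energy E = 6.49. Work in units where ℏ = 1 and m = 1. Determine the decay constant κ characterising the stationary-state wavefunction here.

κ = 2.87

Since E < V_b the TISE in this region is ψ'' = κ²ψ with κ = √(2m(V_b − E))/ℏ.
κ = √(2 × 1 × 4.11) = 2.867.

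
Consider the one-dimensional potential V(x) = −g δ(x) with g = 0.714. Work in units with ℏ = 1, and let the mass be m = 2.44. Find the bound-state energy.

E = -0.622

For x ≠ 0 the bound state is ψ ∝ e^{−κ|x|}; integrating the TISE across the delta gives the cusp condition 2κ = 2mg/ℏ², so κ = 1.742.
Then E = −ℏ²κ²/(2m) = −mg²/(2ℏ²) = -0.6220.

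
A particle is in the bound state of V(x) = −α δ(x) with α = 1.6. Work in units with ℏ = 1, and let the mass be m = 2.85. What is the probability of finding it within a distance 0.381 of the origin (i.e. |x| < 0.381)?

P = 0.969

The normalised bound state is ψ = √κ e^{−κ|x|} with κ = mα/ℏ² = 4.560.
P(|x| < d) = ∫_{−d}^{d} κ e^{−2κ|x|} dx = 1 − e^{−2κd} = 1 − e^{−3.475} = 0.9690.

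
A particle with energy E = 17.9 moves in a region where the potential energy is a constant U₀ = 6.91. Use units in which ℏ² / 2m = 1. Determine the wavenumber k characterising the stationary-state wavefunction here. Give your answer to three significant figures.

k = 3.32

With E > U₀ the solution is oscillatory, ψ ∝ e^{±ikx} with k = √(2m(E − U₀))/ℏ.
k = √(2 × 0.5 × 10.99) = 3.315.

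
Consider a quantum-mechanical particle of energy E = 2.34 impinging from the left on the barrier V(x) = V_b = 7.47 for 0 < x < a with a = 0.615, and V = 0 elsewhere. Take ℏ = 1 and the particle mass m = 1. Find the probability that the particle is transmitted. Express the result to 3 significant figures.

T = 0.0651

Since E < V_b the interior solution is evanescent with decay constant κ = √(2m(V_b − E))/ℏ = 3.203.
κa = 1.970, sinh(κa) = 3.515.
Matching ψ, ψ′ at both faces gives T = [1 + V_b² sinh²(κa) / (4E(V_b − E))]⁻¹ = 1/15.36 = 0.0651.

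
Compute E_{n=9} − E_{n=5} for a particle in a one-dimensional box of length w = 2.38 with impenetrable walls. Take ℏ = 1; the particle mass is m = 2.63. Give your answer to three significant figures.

ΔE = 18.6

E_n = n²π²ℏ²/(2mw²), so ΔE = (9² − 5²) π²ℏ²/(2mw²).
ΔE = 56 × π² / (2 × 2.63 × 2.38²) = 18.55.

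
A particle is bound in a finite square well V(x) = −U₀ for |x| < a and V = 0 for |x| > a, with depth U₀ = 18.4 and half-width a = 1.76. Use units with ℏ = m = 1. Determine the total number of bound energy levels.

N = 7

The dimensionless depth is z₀ = a√(2mU₀)/ℏ = 1.76 × √(36.80) = 10.68.
A new bound state (alternating even/odd) appears each time z₀ passes a multiple of π/2, so N = ⌊2z₀/π⌋ + 1 = ⌊6.797⌋ + 1 = 7.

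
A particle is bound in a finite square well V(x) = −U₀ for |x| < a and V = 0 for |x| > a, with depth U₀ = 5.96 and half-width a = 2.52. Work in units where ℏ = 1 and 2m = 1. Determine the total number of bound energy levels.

Define the well-strength parameter z₀ = (a/ℏ)√(2mU₀) = 2.52 × √(2·0.5·5.96) = 6.152.
A new bound state (alternating even/odd) appears each time z₀ passes a multiple of π/2, so N = ⌊2z₀/π⌋ + 1 = ⌊3.917⌋ + 1 = 4.

N = 4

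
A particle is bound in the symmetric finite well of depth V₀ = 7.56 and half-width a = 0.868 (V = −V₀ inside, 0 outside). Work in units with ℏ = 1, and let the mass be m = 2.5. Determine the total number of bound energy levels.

Define the well-strength parameter z₀ = (a/ℏ)√(2mV₀) = 0.868 × √(2·2.5·7.56) = 5.337.
The even/odd transcendental equations gain one root per π/2 in z₀, giving N = 1 + ⌊2z₀/π⌋ = 1 + ⌊3.397⌋ = 4.

N = 4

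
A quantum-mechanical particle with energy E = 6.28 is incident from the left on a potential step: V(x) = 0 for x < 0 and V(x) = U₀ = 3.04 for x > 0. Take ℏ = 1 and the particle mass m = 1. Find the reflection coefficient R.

R = 0.0269

The wavenumbers are k₁ = √(2mE)/ℏ = 3.544 on the left and k₂ = √(2m(E − U₀))/ℏ = 2.546 on the right.
Matching ψ and ψ′ at x = 0 gives r = (k₁ − k₂)/(k₁ + k₂), so R = r² = 0.02688 and T = 1 − R = 0.9731.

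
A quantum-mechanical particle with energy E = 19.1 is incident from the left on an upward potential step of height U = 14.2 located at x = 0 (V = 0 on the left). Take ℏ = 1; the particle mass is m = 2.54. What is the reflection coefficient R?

The wavenumbers are k₁ = √(2mE)/ℏ = 9.850 on the left and k₂ = √(2m(E − U))/ℏ = 4.989 on the right.
Continuity of ψ and ψ′ at the step yields the reflection amplitude r = (k₁ − k₂)/(k₁ + k₂) = 0.3276; thus R = |r|² = 0.1073, T = 0.8927.

R = 0.107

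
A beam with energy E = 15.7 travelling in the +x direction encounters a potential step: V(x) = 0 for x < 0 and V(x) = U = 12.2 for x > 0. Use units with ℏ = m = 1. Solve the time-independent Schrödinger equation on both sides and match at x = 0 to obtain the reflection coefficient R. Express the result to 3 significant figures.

On each side the TISE gives plane waves with k = √(2m(E − V))/ℏ: k₁ = √(2·1·15.7) = 5.604, k₂ = √(2·1·3.5) = 2.646.
Matching ψ and ψ′ at x = 0 gives r = (k₁ − k₂)/(k₁ + k₂), so R = r² = 0.1286 and T = 1 − R = 0.8714.

R = 0.129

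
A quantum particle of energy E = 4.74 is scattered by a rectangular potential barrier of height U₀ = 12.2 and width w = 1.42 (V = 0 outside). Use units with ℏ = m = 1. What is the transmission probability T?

T = 0.0000654

E < U₀: inside the barrier ψ ∝ e^{±κx} with κ = √(2m(U₀ − E))/ℏ = 3.863.
κw = 5.485, sinh(κw) = 120.5.
Matching ψ, ψ′ at both faces gives T = [1 + U₀² sinh²(κw) / (4E(U₀ − E))]⁻¹ = 1/15280 = 0.0000654.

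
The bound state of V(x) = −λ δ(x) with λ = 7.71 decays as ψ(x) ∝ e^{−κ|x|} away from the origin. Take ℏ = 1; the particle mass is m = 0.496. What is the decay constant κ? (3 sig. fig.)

κ = 3.82

Integrate −(ℏ²/2m)ψ'' − λδ(x)ψ = Eψ from −ε to +ε: the ψ'' term gives ψ'(0⁺) − ψ'(0⁻) and the δ term gives −(2mλ/ℏ²)ψ(0).
With ψ ∝ e^{−κ|x|} this yields −2κ = −2mλ/ℏ², so κ = mλ/ℏ² = 3.824.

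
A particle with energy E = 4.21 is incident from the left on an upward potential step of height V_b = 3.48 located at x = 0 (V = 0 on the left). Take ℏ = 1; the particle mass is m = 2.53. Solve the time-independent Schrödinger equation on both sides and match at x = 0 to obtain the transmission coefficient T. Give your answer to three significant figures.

On each side the TISE gives plane waves with k = √(2m(E − V))/ℏ: k₁ = √(2·2.53·4.21) = 4.615, k₂ = √(2·2.53·0.73) = 1.922.
Continuity of ψ and ψ′ at the step yields the reflection amplitude r = (k₁ − k₂)/(k₁ + k₂) = 0.4120; thus R = |r|² = 0.1698, T = 0.8302.

T = 0.830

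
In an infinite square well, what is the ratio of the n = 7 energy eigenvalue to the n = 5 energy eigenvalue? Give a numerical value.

Since E_n ∝ n², the ratio is (7/5)² = 1.96.

1.96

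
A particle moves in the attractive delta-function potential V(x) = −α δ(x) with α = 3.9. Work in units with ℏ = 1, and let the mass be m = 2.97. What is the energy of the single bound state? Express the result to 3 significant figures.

E = -22.6

The bound state is ψ(x) = √κ e^{−κ|x|}. The derivative jump ψ'(0⁺) − ψ'(0⁻) = −(2mα/ℏ²)ψ(0) fixes κ = mα/ℏ² = 11.58.
Then E = −ℏ²κ²/(2m) = −mα²/(2ℏ²) = -22.59.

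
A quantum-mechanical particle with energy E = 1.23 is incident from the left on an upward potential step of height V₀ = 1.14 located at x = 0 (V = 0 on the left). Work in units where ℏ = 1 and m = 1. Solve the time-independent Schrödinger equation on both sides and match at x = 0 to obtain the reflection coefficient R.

On each side the TISE gives plane waves with k = √(2m(E − V))/ℏ: k₁ = √(2·1·1.23) = 1.568, k₂ = √(2·1·0.09) = 0.4243.
Matching ψ and ψ′ at x = 0 gives r = (k₁ − k₂)/(k₁ + k₂), so R = r² = 0.3297 and T = 1 − R = 0.6703.

R = 0.330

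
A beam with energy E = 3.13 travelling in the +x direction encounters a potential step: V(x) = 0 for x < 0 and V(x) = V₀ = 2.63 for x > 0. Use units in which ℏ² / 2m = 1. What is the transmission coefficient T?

T = 0.816

On each side the TISE gives plane waves with k = √(2m(E − V))/ℏ: k₁ = √(2·½·3.13) = 1.769, k₂ = √(2·½·0.5) = 0.7071.
Continuity of ψ and ψ′ at the step yields the reflection amplitude r = (k₁ − k₂)/(k₁ + k₂) = 0.4289; thus R = |r|² = 0.1840, T = 0.8160.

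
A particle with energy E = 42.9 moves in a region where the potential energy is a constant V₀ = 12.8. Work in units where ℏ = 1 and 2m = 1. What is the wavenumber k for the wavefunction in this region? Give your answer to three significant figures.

k = 5.49

With E > V₀ the solution is oscillatory, ψ ∝ e^{±ikx} with k = √(2m(E − V₀))/ℏ.
k = √(2 × 0.5 × 30.1) = 5.486.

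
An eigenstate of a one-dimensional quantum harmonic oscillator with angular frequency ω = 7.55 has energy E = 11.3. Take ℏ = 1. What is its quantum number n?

n = 1

Invert E_n = (n + ½)ℏω: n = E/ℏω − ½ = 0.997, so n = 1.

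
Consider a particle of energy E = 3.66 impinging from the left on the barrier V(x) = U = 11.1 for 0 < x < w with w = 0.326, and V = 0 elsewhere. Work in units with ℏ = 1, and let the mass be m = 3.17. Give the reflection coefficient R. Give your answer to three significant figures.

Since E < U the interior solution is evanescent with decay constant κ = √(2m(U − E))/ℏ = 6.868.
κw = 2.239, sinh(κw) = 4.639.
The exact tunnelling result is T⁻¹ = 1 + U² sinh²(κw) / [4E(U − E)] = 25.34, so T = 0.0395.
R = 1 − T = 0.961.

R = 0.961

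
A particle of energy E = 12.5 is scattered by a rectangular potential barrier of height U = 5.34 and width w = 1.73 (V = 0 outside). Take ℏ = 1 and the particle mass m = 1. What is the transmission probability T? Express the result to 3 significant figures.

E > U: inside the barrier k₂ = √(2m(E − U))/ℏ = 3.784, k₂w = 6.547.
T = [1 + U² sin²(k₂w) / (4E(E − U))]⁻¹ = 1/1.005 = 0.995.

T = 0.995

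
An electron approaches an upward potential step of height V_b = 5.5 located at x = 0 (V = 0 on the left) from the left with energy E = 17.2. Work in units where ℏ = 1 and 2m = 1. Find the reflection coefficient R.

On each side the TISE gives plane waves with k = √(2m(E − V))/ℏ: k₁ = √(2·½·17.2) = 4.147, k₂ = √(2·½·11.7) = 3.421.
Continuity of ψ and ψ′ at the step yields the reflection amplitude r = (k₁ − k₂)/(k₁ + k₂) = 0.09603; thus R = |r|² = 0.009222, T = 0.9908.

R = 0.00922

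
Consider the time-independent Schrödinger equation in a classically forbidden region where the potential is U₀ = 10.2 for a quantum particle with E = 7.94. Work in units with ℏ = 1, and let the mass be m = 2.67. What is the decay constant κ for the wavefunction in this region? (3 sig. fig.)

κ = 3.47

Since E < U₀ the TISE in this region is ψ'' = κ²ψ with κ = √(2m(U₀ − E))/ℏ.
κ = √(2 × 2.67 × 2.26) = 3.474.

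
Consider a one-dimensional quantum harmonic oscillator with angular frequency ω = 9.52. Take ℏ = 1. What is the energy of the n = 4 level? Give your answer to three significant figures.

E = 42.8

Using E_n = (n + ½)ℏω: E_4 = 4.5 × 9.52 = 42.84.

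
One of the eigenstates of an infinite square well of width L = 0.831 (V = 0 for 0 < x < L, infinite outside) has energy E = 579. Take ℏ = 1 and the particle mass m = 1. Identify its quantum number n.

n = 9

For an infinite well E_n = n²π²ℏ²/(2mL²), so n = (L/πℏ)√(2mE).
n = (0.831/π) × √(2 × 1 × 579) = 9.001 → n = 9.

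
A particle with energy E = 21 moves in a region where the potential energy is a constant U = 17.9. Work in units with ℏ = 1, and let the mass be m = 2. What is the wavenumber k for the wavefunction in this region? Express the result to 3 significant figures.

With E > U the solution is oscillatory, ψ ∝ e^{±ikx} with k = √(2m(E − U))/ℏ.
k = √(2 × 2 × 3.1) = 3.521.

k = 3.52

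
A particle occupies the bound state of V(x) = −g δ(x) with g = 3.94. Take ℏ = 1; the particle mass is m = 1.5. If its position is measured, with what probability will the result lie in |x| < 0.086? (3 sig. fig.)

P = 0.638

The normalised bound state is ψ = √κ e^{−κ|x|} with κ = mg/ℏ² = 5.910.
P(|x| < d) = ∫_{−d}^{d} κ e^{−2κ|x|} dx = 1 − e^{−2κd} = 1 − e^{−1.017} = 0.6381.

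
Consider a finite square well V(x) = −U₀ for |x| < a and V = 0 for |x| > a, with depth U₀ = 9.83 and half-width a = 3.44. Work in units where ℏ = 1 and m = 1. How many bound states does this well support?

The dimensionless depth is z₀ = a√(2mU₀)/ℏ = 3.44 × √(19.66) = 15.25.
A new bound state (alternating even/odd) appears each time z₀ passes a multiple of π/2, so N = ⌊2z₀/π⌋ + 1 = ⌊9.710⌋ + 1 = 10.

N = 10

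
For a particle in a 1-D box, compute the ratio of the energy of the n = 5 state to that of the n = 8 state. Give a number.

E_n = n²π²ℏ²/(2mL²) so the ratio is n₂²/n₁² = 25/64 = 0.390625.

0.390625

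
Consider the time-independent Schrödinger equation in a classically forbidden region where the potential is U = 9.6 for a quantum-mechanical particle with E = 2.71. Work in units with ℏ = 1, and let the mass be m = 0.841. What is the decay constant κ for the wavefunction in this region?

Since E < U the TISE in this region is ψ'' = κ²ψ with κ = √(2m(U − E))/ℏ.
κ = √(2 × 0.841 × 6.89) = 3.404.

κ = 3.40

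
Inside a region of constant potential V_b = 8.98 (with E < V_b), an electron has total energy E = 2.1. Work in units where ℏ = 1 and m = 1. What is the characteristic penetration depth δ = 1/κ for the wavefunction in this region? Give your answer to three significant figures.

δ = 0.270

Since E < V_b the TISE in this region is ψ'' = κ²ψ with κ = √(2m(V_b − E))/ℏ.
κ = √(2 × 1 × 6.88) = 3.709. The penetration depth is δ = 1/κ = 0.270.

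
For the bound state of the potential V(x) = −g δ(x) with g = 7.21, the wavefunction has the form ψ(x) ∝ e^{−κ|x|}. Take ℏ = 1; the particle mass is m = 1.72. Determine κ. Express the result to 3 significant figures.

Integrate −(ℏ²/2m)ψ'' − gδ(x)ψ = Eψ from −ε to +ε: the ψ'' term gives ψ'(0⁺) − ψ'(0⁻) and the δ term gives −(2mg/ℏ²)ψ(0).
With ψ ∝ e^{−κ|x|} this yields −2κ = −2mg/ℏ², so κ = mg/ℏ² = 12.40.

κ = 12.4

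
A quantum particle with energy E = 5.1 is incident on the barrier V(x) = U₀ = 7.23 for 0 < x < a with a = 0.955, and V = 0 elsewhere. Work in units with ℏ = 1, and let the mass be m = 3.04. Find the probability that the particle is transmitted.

Since E < U₀ the interior solution is evanescent with decay constant κ = √(2m(U₀ − E))/ℏ = 3.599.
κa = 3.437, sinh(κa) = 15.53.
The exact tunnelling result is T⁻¹ = 1 + U₀² sinh²(κa) / [4E(U₀ − E)] = 291.0, so T = 0.00344.

T = 0.00344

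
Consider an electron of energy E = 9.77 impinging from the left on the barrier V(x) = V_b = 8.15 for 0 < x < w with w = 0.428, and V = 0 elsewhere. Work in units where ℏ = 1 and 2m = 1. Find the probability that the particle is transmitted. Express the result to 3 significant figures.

Above the barrier the interior wavenumber is k₂ = √(2m(E − V_b))/ℏ = 1.273, giving phase k₂w = 0.5448.
Matching at both interfaces gives T⁻¹ = 1 + V_b² sin²(k₂w) / [4E(E − V_b)] = 1.282, hence T = 0.780.

T = 0.780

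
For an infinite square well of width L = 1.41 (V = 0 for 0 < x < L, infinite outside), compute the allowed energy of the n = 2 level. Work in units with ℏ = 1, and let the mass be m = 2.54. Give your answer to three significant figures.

E = 3.91

The infinite-well eigenfunctions ψ_n = √(2/L) sin(nπx/L) vanish at both walls, giving E_n = n²π²ℏ²/(2mL²).
E_2 = 2² × π² / (2 × 2.54 × 1.41²) = 3.909.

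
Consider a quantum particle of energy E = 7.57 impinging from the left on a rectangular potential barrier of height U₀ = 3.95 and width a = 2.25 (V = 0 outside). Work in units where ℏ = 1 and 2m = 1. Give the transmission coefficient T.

E > U₀: inside the barrier k₂ = √(2m(E − U₀))/ℏ = 1.903, k₂a = 4.281.
T = [1 + U₀² sin²(k₂a) / (4E(E − U₀))]⁻¹ = 1/1.117 = 0.895.

T = 0.895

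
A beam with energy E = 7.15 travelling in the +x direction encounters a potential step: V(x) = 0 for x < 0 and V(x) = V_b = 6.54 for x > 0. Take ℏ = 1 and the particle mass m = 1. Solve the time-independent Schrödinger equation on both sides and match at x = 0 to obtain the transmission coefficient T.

T = 0.700

The wavenumbers are k₁ = √(2mE)/ℏ = 3.782 on the left and k₂ = √(2m(E − V_b))/ℏ = 1.105 on the right.
Continuity of ψ and ψ′ at the step yields the reflection amplitude r = (k₁ − k₂)/(k₁ + k₂) = 0.5479; thus R = |r|² = 0.3002, T = 0.6998.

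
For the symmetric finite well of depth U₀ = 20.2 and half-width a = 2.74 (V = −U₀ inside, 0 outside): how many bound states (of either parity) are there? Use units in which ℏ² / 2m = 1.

N = 8

Define the well-strength parameter z₀ = (a/ℏ)√(2mU₀) = 2.74 × √(2·0.5·20.2) = 12.31.
A new bound state (alternating even/odd) appears each time z₀ passes a multiple of π/2, so N = ⌊2z₀/π⌋ + 1 = ⌊7.840⌋ + 1 = 8.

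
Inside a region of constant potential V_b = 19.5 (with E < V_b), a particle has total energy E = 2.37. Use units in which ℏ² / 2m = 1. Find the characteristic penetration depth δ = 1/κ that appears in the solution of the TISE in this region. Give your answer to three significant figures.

Since E < V_b the TISE in this region is ψ'' = κ²ψ with κ = √(2m(V_b − E))/ℏ.
κ = √(2 × 0.5 × 17.13) = 4.139. The penetration depth is δ = 1/κ = 0.242.

δ = 0.242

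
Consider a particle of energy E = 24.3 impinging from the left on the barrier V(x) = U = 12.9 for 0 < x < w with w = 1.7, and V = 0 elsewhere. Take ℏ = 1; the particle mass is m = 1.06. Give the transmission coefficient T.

T = 0.897

Above the barrier the interior wavenumber is k₂ = √(2m(E − U))/ℏ = 4.916, giving phase k₂w = 8.357.
Matching at both interfaces gives T⁻¹ = 1 + U² sin²(k₂w) / [4E(E − U)] = 1.115, hence T = 0.897.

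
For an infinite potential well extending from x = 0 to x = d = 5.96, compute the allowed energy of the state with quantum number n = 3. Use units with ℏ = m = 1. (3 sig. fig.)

Requiring ψ(0) = ψ(d) = 0 quantises k = nπ/d, hence E_n = ℏ²k²/2m = n²π²ℏ²/(2md²).
E_3 = 3² × π² / (2 × 1 × 5.96²) = 1.250.

E = 1.25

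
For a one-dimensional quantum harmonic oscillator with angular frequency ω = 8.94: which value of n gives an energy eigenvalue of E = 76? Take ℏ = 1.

n = 8

Invert E_n = (n + ½)ℏω: n = E/ℏω − ½ = 8.001, so n = 8.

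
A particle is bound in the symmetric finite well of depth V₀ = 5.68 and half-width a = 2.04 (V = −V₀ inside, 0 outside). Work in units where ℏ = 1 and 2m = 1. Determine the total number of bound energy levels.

N = 4

The dimensionless depth is z₀ = a√(2mV₀)/ℏ = 2.04 × √(5.680) = 4.862.
The even/odd transcendental equations gain one root per π/2 in z₀, giving N = 1 + ⌊2z₀/π⌋ = 1 + ⌊3.095⌋ = 4.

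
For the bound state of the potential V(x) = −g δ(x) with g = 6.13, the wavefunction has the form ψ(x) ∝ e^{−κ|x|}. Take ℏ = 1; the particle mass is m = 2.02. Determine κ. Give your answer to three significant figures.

κ = 12.4

Integrate −(ℏ²/2m)ψ'' − gδ(x)ψ = Eψ from −ε to +ε: the ψ'' term gives ψ'(0⁺) − ψ'(0⁻) and the δ term gives −(2mg/ℏ²)ψ(0).
With ψ ∝ e^{−κ|x|} this yields −2κ = −2mg/ℏ², so κ = mg/ℏ² = 12.38.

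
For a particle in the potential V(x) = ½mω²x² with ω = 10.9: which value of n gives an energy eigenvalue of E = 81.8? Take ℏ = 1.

E_n = ℏω(n + ½) ⇒ n = E/(ℏω) − ½ = 81.8/10.9 − 0.5 = 7.005 → n = 7.

n = 7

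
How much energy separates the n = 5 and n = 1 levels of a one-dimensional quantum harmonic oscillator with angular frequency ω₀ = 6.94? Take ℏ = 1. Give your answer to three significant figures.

ΔE = 27.8

E_n = ℏω₀(n + ½), so ΔE = (5 − 1) ℏω₀ = 4 × 6.94 = 27.76.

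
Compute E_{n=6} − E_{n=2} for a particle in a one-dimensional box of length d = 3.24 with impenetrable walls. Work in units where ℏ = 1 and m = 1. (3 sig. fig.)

E_n = n²π²ℏ²/(2md²), so ΔE = (6² − 2²) π²ℏ²/(2md²).
ΔE = 32 × π² / (2 × 1 × 3.24²) = 15.04.

ΔE = 15.0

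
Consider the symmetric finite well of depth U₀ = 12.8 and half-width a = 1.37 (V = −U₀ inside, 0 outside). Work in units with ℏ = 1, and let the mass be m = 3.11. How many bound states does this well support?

Define the well-strength parameter z₀ = (a/ℏ)√(2mU₀) = 1.37 × √(2·3.11·12.8) = 12.22.
A new bound state (alternating even/odd) appears each time z₀ passes a multiple of π/2, so N = ⌊2z₀/π⌋ + 1 = ⌊7.782⌋ + 1 = 8.

N = 8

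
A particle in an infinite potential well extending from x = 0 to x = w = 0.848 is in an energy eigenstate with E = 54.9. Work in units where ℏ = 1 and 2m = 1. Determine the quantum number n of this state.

From E_n = n²π²ℏ²/(2mw²) invert to n = √(2mw²E)/(πℏ).
n = (0.848/π) × √(2 × 0.5 × 54.9) = 2.000 → n = 2.

n = 2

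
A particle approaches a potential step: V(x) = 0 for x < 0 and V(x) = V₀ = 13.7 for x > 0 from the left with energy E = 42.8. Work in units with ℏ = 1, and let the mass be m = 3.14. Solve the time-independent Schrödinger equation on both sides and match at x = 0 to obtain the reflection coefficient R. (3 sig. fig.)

R = 0.00925

On each side the TISE gives plane waves with k = √(2m(E − V))/ℏ: k₁ = √(2·3.14·42.8) = 16.39, k₂ = √(2·3.14·29.1) = 13.52.
Continuity of ψ and ψ′ at the step yields the reflection amplitude r = (k₁ − k₂)/(k₁ + k₂) = 0.09615; thus R = |r|² = 0.009245, T = 0.9908.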